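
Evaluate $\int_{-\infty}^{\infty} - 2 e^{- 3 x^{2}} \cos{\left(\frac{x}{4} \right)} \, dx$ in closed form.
$- \frac{2 \sqrt{3} \sqrt{\pi}}{3 e^{\frac{1}{192}}}$

Define $I(b) = \int_{-\infty}^{\infty} - 2 e^{- 3 x^{2}} \cos{\left(b x \right)} \, dx$.

Differentiating under the integral sign,
$$I'(b) = \int_{-\infty}^{\infty} 2 x e^{- 3 x^{2}} \sin{\left(b x \right)} \, dx.$$

Integrate $\int_{-\infty}^{\infty} x \sin(b x)\, e^{- 3 x^{2}}\, dx$ by parts with $u = \sin(b x)$ and $dv = x\, e^{- 3 x^{2}}\, dx$, giving $v = - \frac{e^{- 3 x^{2}}}{6}$. The boundary term vanishes and
$$\int_{-\infty}^{\infty} x \sin(b x)\, e^{- 3 x^{2}}\, dx = \frac{b}{6} \int_{-\infty}^{\infty} \cos(b x)\, e^{- 3 x^{2}}\, dx,$$
so $I'(b) = - \frac{b}{6}\, I(b)$.

This is a separable first-order ODE; solving with the initial condition $I(0) = \int_{-\infty}^{\infty} - 2 e^{- 3 x^{2}}\,dx = - \frac{2 \sqrt{3} \sqrt{\pi}}{3}$ gives
$$I(b) = - \frac{2 \sqrt{3} \sqrt{\pi} e^{- \frac{b^{2}}{12}}}{3}.$$

Setting $b = \frac{1}{4}$:
$$I = - \frac{2 \sqrt{3} \sqrt{\pi}}{3 e^{\frac{1}{192}}}.$$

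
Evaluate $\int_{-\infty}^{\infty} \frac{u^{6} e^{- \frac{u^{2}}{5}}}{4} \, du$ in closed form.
$\frac{1875 \sqrt{5} \sqrt{\pi}}{32}$

Start from the elementary integral
$$J(a) = \int_{-\infty}^{\infty} \frac{e^{- a u^{2}}}{4} \, du = \frac{\sqrt{\pi}}{4 \sqrt{a}}.$$

Differentiating under the integral sign brings down a factor of $(-u^2)$:
$$\frac{dJ}{da} = \int_{-\infty}^{\infty} - \frac{u^{2} e^{- a u^{2}}}{4} \, du = - \frac{\sqrt{\pi}}{8 a^{\frac{3}{2}}}.$$

Repeating $3$ times in total — each differentiation brings down another $(-u^2)$ — gives
$$\frac{d^{3}J}{da^{3}} = \int_{-\infty}^{\infty} - \frac{u^{6} e^{- a u^{2}}}{4} \, du = - \frac{15 \sqrt{\pi}}{32 a^{\frac{7}{2}}},$$
and the integrand here is $(-1)^{3}$ times the target integrand, so $I = (-1)^{3}\,\frac{d^{3}J}{da^{3}} = \frac{15 \sqrt{\pi}}{32 a^{\frac{7}{2}}}$.

Setting $a = \frac{1}{5}$:
$$I = \frac{1875 \sqrt{5} \sqrt{\pi}}{32}.$$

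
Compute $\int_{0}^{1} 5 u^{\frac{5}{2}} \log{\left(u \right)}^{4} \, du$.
$\frac{3840}{16807}$

Consider the simpler parametrised integral
$$J(a) = \int_{0}^{1} 5 u^{a} \, du = \frac{5}{a + 1}.$$

Differentiating under the integral sign brings down a factor of $\ln u$:
$$\frac{dJ}{da} = \int_{0}^{1} 5 u^{a} \log{\left(u \right)} \, du = - \frac{5}{\left(a + 1\right)^{2}}.$$

Repeating $4$ times in total — each differentiation brings down another $\ln u$ — gives
$$\frac{d^{4}J}{da^{4}} = \int_{0}^{1} 5 u^{a} \log{\left(u \right)}^{4} \, du = \frac{120}{\left(a + 1\right)^{5}},$$
and the integrand here is exactly the target integrand, so $I = \frac{120}{\left(a + 1\right)^{5}}$.

Setting $a = \frac{5}{2}$:
$$I = \frac{3840}{16807}.$$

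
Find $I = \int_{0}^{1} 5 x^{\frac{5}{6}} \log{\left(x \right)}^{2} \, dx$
$\frac{2160}{1331}$

Begin with the known integral
$$J(a) = \int_{0}^{1} 5 x^{a} \, dx = \frac{5}{a + 1}.$$

Differentiating under the integral sign brings down a factor of $\ln x$:
$$\frac{dJ}{da} = \int_{0}^{1} 5 x^{a} \log{\left(x \right)} \, dx = - \frac{5}{\left(a + 1\right)^{2}}.$$

Repeating twice in total — each differentiation brings down another $\ln x$ — gives
$$\frac{d^{2}J}{da^{2}} = \int_{0}^{1} 5 x^{a} \log{\left(x \right)}^{2} \, dx = \frac{10}{\left(a + 1\right)^{3}},$$
and the integrand here is exactly the target integrand, so $I = \frac{10}{\left(a + 1\right)^{3}}$.

Setting $a = \frac{5}{6}$:
$$I = \frac{2160}{1331}.$$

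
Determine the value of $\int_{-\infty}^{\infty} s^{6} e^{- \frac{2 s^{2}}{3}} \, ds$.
$\frac{405 \sqrt{6} \sqrt{\pi}}{128}$

Consider the simpler parametrised integral
$$J(a) = \int_{-\infty}^{\infty} e^{- a s^{2}} \, ds = \frac{\sqrt{\pi}}{\sqrt{a}}.$$

Differentiating under the integral sign brings down a factor of $(-s^2)$:
$$\frac{dJ}{da} = \int_{-\infty}^{\infty} - s^{2} e^{- a s^{2}} \, ds = - \frac{\sqrt{\pi}}{2 a^{\frac{3}{2}}}.$$

Repeating $3$ times in total — each differentiation brings down another $(-s^2)$ — gives
$$\frac{d^{3}J}{da^{3}} = \int_{-\infty}^{\infty} - s^{6} e^{- a s^{2}} \, ds = - \frac{15 \sqrt{\pi}}{8 a^{\frac{7}{2}}},$$
and the integrand here is $(-1)^{3}$ times the target integrand, so $I = (-1)^{3}\,\frac{d^{3}J}{da^{3}} = \frac{15 \sqrt{\pi}}{8 a^{\frac{7}{2}}}$.

Setting $a = \frac{2}{3}$:
$$I = \frac{405 \sqrt{6} \sqrt{\pi}}{128}.$$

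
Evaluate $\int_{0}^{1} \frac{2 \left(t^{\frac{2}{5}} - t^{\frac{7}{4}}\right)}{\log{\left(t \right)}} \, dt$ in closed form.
$- \log{\left(\frac{3025}{784} \right)}$

Replace the exponent $\frac{7}{4}$ by a parameter $a$: let $I(a) = \int_{0}^{1} \frac{2 \left(t^{\frac{2}{5}} - t^{a}\right)}{\log{\left(t \right)}} \, dt$.

Since $\dfrac{\partial}{\partial a}\,t^{a} = t^{a} \ln t$, the $\ln t$ in the denominator cancels and
$$\frac{dI}{da} = \int_{0}^{1} -2 t^{a} \, dt = -2 \left[\frac{t^{a+1}}{a+1}\right]_0^1 = - \frac{2}{a + 1}.$$

Integrating with respect to $a$ gives $I(a) = - \log{\left(\frac{25 \left(a + 1\right)^{2}}{49} \right)} + C$.

At $a = \frac{2}{5}$ the integrand is identically $0$, so $I(\frac{2}{5}) = 0$. The closed form gives $0$, hence $C = 0$.

Setting $a = \frac{7}{4}$:
$$I = - \log{\left(\frac{3025}{784} \right)}.$$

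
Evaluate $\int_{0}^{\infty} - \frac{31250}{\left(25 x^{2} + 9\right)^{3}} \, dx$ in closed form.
$- \frac{3125 \pi}{648}$

Begin with the known result
$$J(a) = \int_{0}^{\infty} - \frac{2}{a^{2} + x^{2}} \, dx = - \frac{\pi}{a}.$$

Differentiating under the integral sign with respect to $a$,
$$\frac{dJ}{da} = \int_{0}^{\infty} \frac{4 a}{\left(a^{2} + x^{2}\right)^{2}} \, dx = \frac{\pi}{a^{2}},$$
so $\int_{0}^{\infty} - \frac{2}{\left(a^{2} + x^{2}\right)^{2}} \, dx = - \frac{\pi}{2 a^{3}}$.

Repeating — each differentiation of $1/(x^2+a^2)^j$ produces $-2ja/(x^2+a^2)^{j+1}$ — and dividing through by $-2ja$ at each step yields, after $2$ differentiations in total,
$$\int_{0}^{\infty} - \frac{2}{\left(a^{2} + x^{2}\right)^{3}} \, dx = - \frac{3 \pi}{8 a^{5}}.$$

Setting $a = \frac{3}{5}$:
$$I = - \frac{3125 \pi}{648}.$$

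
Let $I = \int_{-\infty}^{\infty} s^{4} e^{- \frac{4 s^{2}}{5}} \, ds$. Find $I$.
$\frac{75 \sqrt{5} \sqrt{\pi}}{128}$

Start from the elementary integral
$$J(a) = \int_{-\infty}^{\infty} e^{- a s^{2}} \, ds = \frac{\sqrt{\pi}}{\sqrt{a}}.$$

Differentiating under the integral sign brings down a factor of $(-s^2)$:
$$\frac{dJ}{da} = \int_{-\infty}^{\infty} - s^{2} e^{- a s^{2}} \, ds = - \frac{\sqrt{\pi}}{2 a^{\frac{3}{2}}}.$$

Repeating twice in total — each differentiation brings down another $(-s^2)$ — gives
$$\frac{d^{2}J}{da^{2}} = \int_{-\infty}^{\infty} s^{4} e^{- a s^{2}} \, ds = \frac{3 \sqrt{\pi}}{4 a^{\frac{5}{2}}},$$
and the integrand here is exactly the target integrand, so $I = \frac{3 \sqrt{\pi}}{4 a^{\frac{5}{2}}}$.

Setting $a = \frac{4}{5}$:
$$I = \frac{75 \sqrt{5} \sqrt{\pi}}{128}.$$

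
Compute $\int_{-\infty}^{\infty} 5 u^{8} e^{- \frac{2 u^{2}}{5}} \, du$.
$\frac{328125 \sqrt{10} \sqrt{\pi}}{512}$

Begin with the known integral
$$J(a) = \int_{-\infty}^{\infty} 5 e^{- a u^{2}} \, du = \frac{5 \sqrt{\pi}}{\sqrt{a}}.$$

Differentiating under the integral sign brings down a factor of $(-u^2)$:
$$\frac{dJ}{da} = \int_{-\infty}^{\infty} - 5 u^{2} e^{- a u^{2}} \, du = - \frac{5 \sqrt{\pi}}{2 a^{\frac{3}{2}}}.$$

Repeating $4$ times in total — each differentiation brings down another $(-u^2)$ — gives
$$\frac{d^{4}J}{da^{4}} = \int_{-\infty}^{\infty} 5 u^{8} e^{- a u^{2}} \, du = \frac{525 \sqrt{\pi}}{16 a^{\frac{9}{2}}},$$
and the integrand here is exactly the target integrand, so $I = \frac{525 \sqrt{\pi}}{16 a^{\frac{9}{2}}}$.

Setting $a = \frac{2}{5}$:
$$I = \frac{328125 \sqrt{10} \sqrt{\pi}}{512}.$$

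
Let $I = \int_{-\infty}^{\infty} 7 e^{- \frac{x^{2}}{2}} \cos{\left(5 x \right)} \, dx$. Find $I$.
$\frac{7 \sqrt{2} \sqrt{\pi}}{e^{\frac{25}{2}}}$

Define $I(b) = \int_{-\infty}^{\infty} 7 e^{- \frac{x^{2}}{2}} \cos{\left(b x \right)} \, dx$.

Differentiating under the integral sign,
$$I'(b) = \int_{-\infty}^{\infty} - 7 x e^{- \frac{x^{2}}{2}} \sin{\left(b x \right)} \, dx.$$

Integrate $\int_{-\infty}^{\infty} x \sin(b x)\, e^{- \frac{x^{2}}{2}}\, dx$ by parts with $u = \sin(b x)$ and $dv = x\, e^{- \frac{x^{2}}{2}}\, dx$, giving $v = - e^{- \frac{x^{2}}{2}}$. The boundary term vanishes and
$$\int_{-\infty}^{\infty} x \sin(b x)\, e^{- \frac{x^{2}}{2}}\, dx = b \int_{-\infty}^{\infty} \cos(b x)\, e^{- \frac{x^{2}}{2}}\, dx,$$
so $I'(b) = - b\, I(b)$.

This is a separable first-order ODE; solving with the initial condition $I(0) = \int_{-\infty}^{\infty} 7 e^{- \frac{x^{2}}{2}}\,dx = 7 \sqrt{2} \sqrt{\pi}$ gives
$$I(b) = 7 \sqrt{2} \sqrt{\pi} e^{- \frac{b^{2}}{2}}.$$

Setting $b = 5$:
$$I = \frac{7 \sqrt{2} \sqrt{\pi}}{e^{\frac{25}{2}}}.$$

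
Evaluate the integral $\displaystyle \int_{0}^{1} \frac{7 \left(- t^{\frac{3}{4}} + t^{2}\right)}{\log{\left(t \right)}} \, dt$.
$\log{\left(\frac{35831808}{823543} \right)}$

Introduce a parameter $a$ in the exponent: let $I(a) = \int_{0}^{1} \frac{7 \left(t^{2} - t^{a}\right)}{\log{\left(t \right)}} \, dt$.

Since $\dfrac{\partial}{\partial a}\,t^{a} = t^{a} \ln t$, the $\ln t$ in the denominator cancels and
$$\frac{dI}{da} = \int_{0}^{1} -7 t^{a} \, dt = -7 \left[\frac{t^{a+1}}{a+1}\right]_0^1 = - \frac{7}{a + 1}.$$

Integrating with respect to $a$ gives $I(a) = \log{\left(\frac{2187}{\left(a + 1\right)^{7}} \right)} + C$.

At $a = 2$ the integrand is identically $0$, so $I(2) = 0$. The closed form gives $0$, hence $C = 0$.

Setting $a = \frac{3}{4}$:
$$I = \log{\left(\frac{35831808}{823543} \right)}.$$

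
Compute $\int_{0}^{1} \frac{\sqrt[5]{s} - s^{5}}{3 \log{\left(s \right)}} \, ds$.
$- \frac{\log{\left(5 \right)}}{3}$

Replace the exponent $\frac{1}{5}$ by a parameter $a$: let $I(a) = \int_{0}^{1} \frac{- s^{5} + s^{a}}{3 \log{\left(s \right)}} \, ds$.

Since $\dfrac{\partial}{\partial a}\,s^{a} = s^{a} \ln s$, the $\ln s$ in the denominator cancels and
$$\frac{dI}{da} = \int_{0}^{1} \frac{1}{3} s^{a} \, ds = \frac{1}{3} \left[\frac{s^{a+1}}{a+1}\right]_0^1 = \frac{1}{3 \left(a + 1\right)}.$$

Integrating with respect to $a$ gives $I(a) = \frac{\log{\left(a + 1 \right)}}{3} - \frac{\log{\left(6 \right)}}{3} + C$.

At $a = 5$ the integrand is identically $0$, so $I(5) = 0$. The closed form gives $0$, hence $C = 0$.

Setting $a = \frac{1}{5}$:
$$I = - \frac{\log{\left(5 \right)}}{3}.$$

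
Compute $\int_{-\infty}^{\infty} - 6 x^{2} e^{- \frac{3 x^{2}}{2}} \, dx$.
$- \frac{2 \sqrt{6} \sqrt{\pi}}{3}$

Begin with the known integral
$$J(a) = \int_{-\infty}^{\infty} - 6 e^{- a x^{2}} \, dx = - \frac{6 \sqrt{\pi}}{\sqrt{a}}.$$

Differentiating under the integral sign brings down a factor of $(-x^2)$:
$$\frac{dJ}{da} = \int_{-\infty}^{\infty} 6 x^{2} e^{- a x^{2}} \, dx = \frac{3 \sqrt{\pi}}{a^{\frac{3}{2}}}.$$

The integral on the left is $-I$, so $I = - \frac{3 \sqrt{\pi}}{a^{\frac{3}{2}}}$.

Setting $a = \frac{3}{2}$:
$$I = - \frac{2 \sqrt{6} \sqrt{\pi}}{3}.$$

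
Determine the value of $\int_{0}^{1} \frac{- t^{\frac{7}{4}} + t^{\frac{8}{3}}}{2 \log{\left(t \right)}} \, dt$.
$- \frac{\log{\left(3 \right)}}{2} + \log{\left(2 \right)}$

Introduce a parameter $a$ in the exponent: let $I(a) = \int_{0}^{1} \frac{t^{\frac{8}{3}} - t^{a}}{2 \log{\left(t \right)}} \, dt$.

Since $\dfrac{\partial}{\partial a}\,t^{a} = t^{a} \ln t$, the $\ln t$ in the denominator cancels and
$$\frac{dI}{da} = \int_{0}^{1} - \frac{1}{2} t^{a} \, dt = - \frac{1}{2} \left[\frac{t^{a+1}}{a+1}\right]_0^1 = - \frac{1}{2 a + 2}.$$

Integrating with respect to $a$ gives $I(a) = - \frac{\log{\left(a + 1 \right)}}{2} - \frac{\log{\left(3 \right)}}{2} + \frac{\log{\left(11 \right)}}{2} + C$.

At $a = \frac{8}{3}$ the integrand is identically $0$, so $I(\frac{8}{3}) = 0$. The closed form gives $0$, hence $C = 0$.

Setting $a = \frac{7}{4}$:
$$I = - \frac{\log{\left(3 \right)}}{2} + \log{\left(2 \right)}.$$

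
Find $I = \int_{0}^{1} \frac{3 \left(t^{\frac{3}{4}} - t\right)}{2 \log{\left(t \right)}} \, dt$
$\log{\left(\frac{7 \sqrt{14}}{32} \right)}$

Consider the one-parameter family: let $I(a) = \int_{0}^{1} \frac{3 \left(- t + t^{a}\right)}{2 \log{\left(t \right)}} \, dt$.

Since $\dfrac{\partial}{\partial a}\,t^{a} = t^{a} \ln t$, the $\ln t$ in the denominator cancels and
$$\frac{dI}{da} = \int_{0}^{1} \frac{3}{2} t^{a} \, dt = \frac{3}{2} \left[\frac{t^{a+1}}{a+1}\right]_0^1 = \frac{3}{2 \left(a + 1\right)}.$$

Integrating with respect to $a$ gives $I(a) = \frac{3 \log{\left(a + 1 \right)}}{2} - \frac{3 \log{\left(2 \right)}}{2} + C$.

At $a = 1$ the integrand is identically $0$, so $I(1) = 0$. The closed form gives $0$, hence $C = 0$.

Setting $a = \frac{3}{4}$:
$$I = \log{\left(\frac{7 \sqrt{14}}{32} \right)}.$$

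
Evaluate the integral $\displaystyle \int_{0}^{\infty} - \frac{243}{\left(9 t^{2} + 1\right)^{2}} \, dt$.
$- \frac{81 \pi}{4}$

Start from the standard arctangent integral
$$J(a) = \int_{0}^{\infty} - \frac{3}{a^{2} + t^{2}} \, dt = - \frac{3 \pi}{2 a}.$$

Differentiating under the integral sign with respect to $a$,
$$\frac{dJ}{da} = \int_{0}^{\infty} \frac{6 a}{\left(a^{2} + t^{2}\right)^{2}} \, dt = \frac{3 \pi}{2 a^{2}},$$
so $\int_{0}^{\infty} - \frac{3}{\left(a^{2} + t^{2}\right)^{2}} \, dt = - \frac{3 \pi}{4 a^{3}}$.

Setting $a = \frac{1}{3}$:
$$I = - \frac{81 \pi}{4}.$$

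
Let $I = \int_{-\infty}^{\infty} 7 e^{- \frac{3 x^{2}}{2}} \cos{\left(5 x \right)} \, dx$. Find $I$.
$\frac{7 \sqrt{6} \sqrt{\pi}}{3 e^{\frac{25}{6}}}$

Define $I(b) = \int_{-\infty}^{\infty} 7 e^{- \frac{3 x^{2}}{2}} \cos{\left(b x \right)} \, dx$.

Differentiating under the integral sign,
$$I'(b) = \int_{-\infty}^{\infty} - 7 x e^{- \frac{3 x^{2}}{2}} \sin{\left(b x \right)} \, dx.$$

Integrate $\int_{-\infty}^{\infty} x \sin(b x)\, e^{- \frac{3 x^{2}}{2}}\, dx$ by parts with $u = \sin(b x)$ and $dv = x\, e^{- \frac{3 x^{2}}{2}}\, dx$, giving $v = - \frac{e^{- \frac{3 x^{2}}{2}}}{3}$. The boundary term vanishes and
$$\int_{-\infty}^{\infty} x \sin(b x)\, e^{- \frac{3 x^{2}}{2}}\, dx = \frac{b}{3} \int_{-\infty}^{\infty} \cos(b x)\, e^{- \frac{3 x^{2}}{2}}\, dx,$$
so $I'(b) = - \frac{b}{3}\, I(b)$.

This is a separable first-order ODE; solving with the initial condition $I(0) = \int_{-\infty}^{\infty} 7 e^{- \frac{3 x^{2}}{2}}\,dx = \frac{7 \sqrt{6} \sqrt{\pi}}{3}$ gives
$$I(b) = \frac{7 \sqrt{6} \sqrt{\pi} e^{- \frac{b^{2}}{6}}}{3}.$$

Setting $b = 5$:
$$I = \frac{7 \sqrt{6} \sqrt{\pi}}{3 e^{\frac{25}{6}}}.$$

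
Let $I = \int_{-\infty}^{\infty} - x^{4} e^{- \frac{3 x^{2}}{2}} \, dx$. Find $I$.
$- \frac{\sqrt{6} \sqrt{\pi}}{9}$

Start from the elementary integral
$$J(a) = \int_{-\infty}^{\infty} - e^{- a x^{2}} \, dx = - \frac{\sqrt{\pi}}{\sqrt{a}}.$$

Differentiating under the integral sign brings down a factor of $(-x^2)$:
$$\frac{dJ}{da} = \int_{-\infty}^{\infty} x^{2} e^{- a x^{2}} \, dx = \frac{\sqrt{\pi}}{2 a^{\frac{3}{2}}}.$$

Repeating twice in total — each differentiation brings down another $(-x^2)$ — gives
$$\frac{d^{2}J}{da^{2}} = \int_{-\infty}^{\infty} - x^{4} e^{- a x^{2}} \, dx = - \frac{3 \sqrt{\pi}}{4 a^{\frac{5}{2}}},$$
and the integrand here is exactly the target integrand, so $I = - \frac{3 \sqrt{\pi}}{4 a^{\frac{5}{2}}}$.

Setting $a = \frac{3}{2}$:
$$I = - \frac{\sqrt{6} \sqrt{\pi}}{9}.$$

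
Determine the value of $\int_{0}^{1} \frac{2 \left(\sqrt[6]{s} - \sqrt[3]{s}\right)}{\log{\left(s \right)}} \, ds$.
$\log{\left(\frac{49}{64} \right)}$

Replace the exponent $\frac{1}{6}$ by a parameter $a$: let $I(a) = \int_{0}^{1} \frac{2 \left(- \sqrt[3]{s} + s^{a}\right)}{\log{\left(s \right)}} \, ds$.

Since $\dfrac{\partial}{\partial a}\,s^{a} = s^{a} \ln s$, the $\ln s$ in the denominator cancels and
$$\frac{dI}{da} = \int_{0}^{1} 2 s^{a} \, ds = 2 \left[\frac{s^{a+1}}{a+1}\right]_0^1 = \frac{2}{a + 1}.$$

Integrating with respect to $a$ gives $I(a) = \log{\left(\frac{9 \left(a + 1\right)^{2}}{16} \right)} + C$.

At $a = \frac{1}{3}$ the integrand is identically $0$, so $I(\frac{1}{3}) = 0$. The closed form gives $0$, hence $C = 0$.

Setting $a = \frac{1}{6}$:
$$I = \log{\left(\frac{49}{64} \right)}.$$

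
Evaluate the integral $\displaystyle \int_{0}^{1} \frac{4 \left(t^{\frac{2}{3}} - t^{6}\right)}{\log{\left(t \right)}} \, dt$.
$- \log{\left(\frac{194481}{625} \right)}$

Introduce a parameter $a$ in the exponent: let $I(a) = \int_{0}^{1} \frac{4 \left(t^{\frac{2}{3}} - t^{a}\right)}{\log{\left(t \right)}} \, dt$.

Since $\dfrac{\partial}{\partial a}\,t^{a} = t^{a} \ln t$, the $\ln t$ in the denominator cancels and
$$\frac{dI}{da} = \int_{0}^{1} -4 t^{a} \, dt = -4 \left[\frac{t^{a+1}}{a+1}\right]_0^1 = - \frac{4}{a + 1}.$$

Integrating with respect to $a$ gives $I(a) = - \log{\left(\frac{81 \left(a + 1\right)^{4}}{625} \right)} + C$.

At $a = \frac{2}{3}$ the integrand is identically $0$, so $I(\frac{2}{3}) = 0$. The closed form gives $0$, hence $C = 0$.

Setting $a = 6$:
$$I = - \log{\left(\frac{194481}{625} \right)}.$$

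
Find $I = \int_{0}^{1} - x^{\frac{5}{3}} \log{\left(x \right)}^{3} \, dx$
$\frac{243}{2048}$

Start from the elementary integral
$$J(a) = \int_{0}^{1} - x^{a} \, dx = - \frac{1}{a + 1}.$$

Differentiating under the integral sign brings down a factor of $\ln x$:
$$\frac{dJ}{da} = \int_{0}^{1} - x^{a} \log{\left(x \right)} \, dx = \frac{1}{\left(a + 1\right)^{2}}.$$

Repeating $3$ times in total — each differentiation brings down another $\ln x$ — gives
$$\frac{d^{3}J}{da^{3}} = \int_{0}^{1} - x^{a} \log{\left(x \right)}^{3} \, dx = \frac{6}{\left(a + 1\right)^{4}},$$
and the integrand here is exactly the target integrand, so $I = \frac{6}{\left(a + 1\right)^{4}}$.

Setting $a = \frac{5}{3}$:
$$I = \frac{243}{2048}.$$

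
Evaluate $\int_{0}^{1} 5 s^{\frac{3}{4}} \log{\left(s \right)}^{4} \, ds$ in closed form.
$\frac{122880}{16807}$

Start from the elementary integral
$$J(a) = \int_{0}^{1} 5 s^{a} \, ds = \frac{5}{a + 1}.$$

Differentiating under the integral sign brings down a factor of $\ln s$:
$$\frac{dJ}{da} = \int_{0}^{1} 5 s^{a} \log{\left(s \right)} \, ds = - \frac{5}{\left(a + 1\right)^{2}}.$$

Repeating $4$ times in total — each differentiation brings down another $\ln s$ — gives
$$\frac{d^{4}J}{da^{4}} = \int_{0}^{1} 5 s^{a} \log{\left(s \right)}^{4} \, ds = \frac{120}{\left(a + 1\right)^{5}},$$
and the integrand here is exactly the target integrand, so $I = \frac{120}{\left(a + 1\right)^{5}}$.

Setting $a = \frac{3}{4}$:
$$I = \frac{122880}{16807}.$$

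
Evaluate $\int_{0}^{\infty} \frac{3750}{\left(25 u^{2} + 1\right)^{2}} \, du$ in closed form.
$\frac{375 \pi}{2}$

Begin with the known result
$$J(a) = \int_{0}^{\infty} \frac{6}{a^{2} + u^{2}} \, du = \frac{3 \pi}{a}.$$

Differentiating under the integral sign with respect to $a$,
$$\frac{dJ}{da} = \int_{0}^{\infty} - \frac{12 a}{\left(a^{2} + u^{2}\right)^{2}} \, du = - \frac{3 \pi}{a^{2}},$$
so $\int_{0}^{\infty} \frac{6}{\left(a^{2} + u^{2}\right)^{2}} \, du = \frac{3 \pi}{2 a^{3}}$.

Setting $a = \frac{1}{5}$:
$$I = \frac{375 \pi}{2}.$$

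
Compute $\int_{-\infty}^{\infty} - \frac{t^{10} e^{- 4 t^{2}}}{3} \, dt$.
$- \frac{315 \sqrt{\pi}}{65536}$

Begin with the known integral
$$J(a) = \int_{-\infty}^{\infty} - \frac{e^{- a t^{2}}}{3} \, dt = - \frac{\sqrt{\pi}}{3 \sqrt{a}}.$$

Differentiating under the integral sign brings down a factor of $(-t^2)$:
$$\frac{dJ}{da} = \int_{-\infty}^{\infty} \frac{t^{2} e^{- a t^{2}}}{3} \, dt = \frac{\sqrt{\pi}}{6 a^{\frac{3}{2}}}.$$

Repeating $5$ times in total — each differentiation brings down another $(-t^2)$ — gives
$$\frac{d^{5}J}{da^{5}} = \int_{-\infty}^{\infty} \frac{t^{10} e^{- a t^{2}}}{3} \, dt = \frac{315 \sqrt{\pi}}{32 a^{\frac{11}{2}}},$$
and the integrand here is $(-1)^{5}$ times the target integrand, so $I = (-1)^{5}\,\frac{d^{5}J}{da^{5}} = - \frac{315 \sqrt{\pi}}{32 a^{\frac{11}{2}}}$.

Setting $a = 4$:
$$I = - \frac{315 \sqrt{\pi}}{65536}.$$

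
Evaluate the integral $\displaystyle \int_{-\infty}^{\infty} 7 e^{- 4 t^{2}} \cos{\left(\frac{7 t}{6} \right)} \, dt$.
$\frac{7 \sqrt{\pi}}{2 e^{\frac{49}{576}}}$

Treat the cosine frequency as a parameter and define $I(b) = \int_{-\infty}^{\infty} 7 e^{- 4 t^{2}} \cos{\left(b t \right)} \, dt$.

Differentiating under the integral sign,
$$I'(b) = \int_{-\infty}^{\infty} - 7 t e^{- 4 t^{2}} \sin{\left(b t \right)} \, dt.$$

Integrate $\int_{-\infty}^{\infty} t \sin(b t)\, e^{- 4 t^{2}}\, dt$ by parts with $u = \sin(b t)$ and $dv = t\, e^{- 4 t^{2}}\, dt$, giving $v = - \frac{e^{- 4 t^{2}}}{8}$. The boundary term vanishes and
$$\int_{-\infty}^{\infty} t \sin(b t)\, e^{- 4 t^{2}}\, dt = \frac{b}{8} \int_{-\infty}^{\infty} \cos(b t)\, e^{- 4 t^{2}}\, dt,$$
so $I'(b) = - \frac{b}{8}\, I(b)$.

This is a separable first-order ODE; solving with the initial condition $I(0) = \int_{-\infty}^{\infty} 7 e^{- 4 t^{2}}\,dt = \frac{7 \sqrt{\pi}}{2}$ gives
$$I(b) = \frac{7 \sqrt{\pi} e^{- \frac{b^{2}}{16}}}{2}.$$

Setting $b = \frac{7}{6}$:
$$I = \frac{7 \sqrt{\pi}}{2 e^{\frac{49}{576}}}.$$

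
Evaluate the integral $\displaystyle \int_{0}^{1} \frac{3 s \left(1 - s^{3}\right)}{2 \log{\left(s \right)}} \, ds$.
$\log{\left(\frac{2 \sqrt{10}}{25} \right)}$

Consider the one-parameter family: let $I(a) = \int_{0}^{1} \frac{3 \left(s - s^{a}\right)}{2 \log{\left(s \right)}} \, ds$.

Since $\dfrac{\partial}{\partial a}\,s^{a} = s^{a} \ln s$, the $\ln s$ in the denominator cancels and
$$\frac{dI}{da} = \int_{0}^{1} - \frac{3}{2} s^{a} \, ds = - \frac{3}{2} \left[\frac{s^{a+1}}{a+1}\right]_0^1 = - \frac{3}{2 a + 2}.$$

Integrating with respect to $a$ gives $I(a) = - \frac{3 \log{\left(a + 1 \right)}}{2} + \frac{3 \log{\left(2 \right)}}{2} + C$.

At $a = 1$ the integrand is identically $0$, so $I(1) = 0$. The closed form gives $0$, hence $C = 0$.

Setting $a = 4$:
$$I = \log{\left(\frac{2 \sqrt{10}}{25} \right)}.$$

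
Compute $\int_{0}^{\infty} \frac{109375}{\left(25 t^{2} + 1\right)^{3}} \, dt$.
$\frac{65625 \pi}{16}$

Begin with the known result
$$J(a) = \int_{0}^{\infty} \frac{7}{a^{2} + t^{2}} \, dt = \frac{7 \pi}{2 a}.$$

Differentiating under the integral sign with respect to $a$,
$$\frac{dJ}{da} = \int_{0}^{\infty} - \frac{14 a}{\left(a^{2} + t^{2}\right)^{2}} \, dt = - \frac{7 \pi}{2 a^{2}},$$
so $\int_{0}^{\infty} \frac{7}{\left(a^{2} + t^{2}\right)^{2}} \, dt = \frac{7 \pi}{4 a^{3}}$.

Repeating — each differentiation of $1/(t^2+a^2)^j$ produces $-2ja/(t^2+a^2)^{j+1}$ — and dividing through by $-2ja$ at each step yields, after $2$ differentiations in total,
$$\int_{0}^{\infty} \frac{7}{\left(a^{2} + t^{2}\right)^{3}} \, dt = \frac{21 \pi}{16 a^{5}}.$$

Setting $a = \frac{1}{5}$:
$$I = \frac{65625 \pi}{16}.$$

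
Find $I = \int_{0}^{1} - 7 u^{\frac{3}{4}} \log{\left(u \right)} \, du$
$\frac{16}{7}$

Start from the elementary integral
$$J(a) = \int_{0}^{1} - 7 u^{a} \, du = - \frac{7}{a + 1}.$$

Differentiating under the integral sign brings down a factor of $\ln u$:
$$\frac{dJ}{da} = \int_{0}^{1} - 7 u^{a} \log{\left(u \right)} \, du = \frac{7}{\left(a + 1\right)^{2}}.$$

The integral on the left is $I$, so $I = \frac{7}{\left(a + 1\right)^{2}}$.

Setting $a = \frac{3}{4}$:
$$I = \frac{16}{7}.$$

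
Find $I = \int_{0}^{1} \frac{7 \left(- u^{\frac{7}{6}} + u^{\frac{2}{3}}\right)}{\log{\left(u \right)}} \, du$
$- \log{\left(\frac{62748517}{10000000} \right)}$

Replace the exponent $\frac{7}{6}$ by a parameter $a$: let $I(a) = \int_{0}^{1} \frac{7 \left(u^{\frac{2}{3}} - u^{a}\right)}{\log{\left(u \right)}} \, du$.

Since $\dfrac{\partial}{\partial a}\,u^{a} = u^{a} \ln u$, the $\ln u$ in the denominator cancels and
$$\frac{dI}{da} = \int_{0}^{1} -7 u^{a} \, du = -7 \left[\frac{u^{a+1}}{a+1}\right]_0^1 = - \frac{7}{a + 1}.$$

Integrating with respect to $a$ gives $I(a) = - \log{\left(\frac{2187 \left(a + 1\right)^{7}}{78125} \right)} + C$.

At $a = \frac{2}{3}$ the integrand is identically $0$, so $I(\frac{2}{3}) = 0$. The closed form gives $0$, hence $C = 0$.

Setting $a = \frac{7}{6}$:
$$I = - \log{\left(\frac{62748517}{10000000} \right)}.$$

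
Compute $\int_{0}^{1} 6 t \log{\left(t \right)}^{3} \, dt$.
$- \frac{9}{4}$

Start from the elementary integral
$$J(a) = \int_{0}^{1} 6 t^{a} \, dt = \frac{6}{a + 1}.$$

Differentiating under the integral sign brings down a factor of $\ln t$:
$$\frac{dJ}{da} = \int_{0}^{1} 6 t^{a} \log{\left(t \right)} \, dt = - \frac{6}{\left(a + 1\right)^{2}}.$$

Repeating $3$ times in total — each differentiation brings down another $\ln t$ — gives
$$\frac{d^{3}J}{da^{3}} = \int_{0}^{1} 6 t^{a} \log{\left(t \right)}^{3} \, dt = - \frac{36}{\left(a + 1\right)^{4}},$$
and the integrand here is exactly the target integrand, so $I = - \frac{36}{\left(a + 1\right)^{4}}$.

Setting $a = 1$:
$$I = - \frac{9}{4}.$$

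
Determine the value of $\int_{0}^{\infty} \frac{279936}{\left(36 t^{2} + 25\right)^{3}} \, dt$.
$\frac{8748 \pi}{3125}$

Recall the elementary integral
$$J(a) = \int_{0}^{\infty} \frac{6}{a^{2} + t^{2}} \, dt = \frac{3 \pi}{a}.$$

Differentiating under the integral sign with respect to $a$,
$$\frac{dJ}{da} = \int_{0}^{\infty} - \frac{12 a}{\left(a^{2} + t^{2}\right)^{2}} \, dt = - \frac{3 \pi}{a^{2}},$$
so $\int_{0}^{\infty} \frac{6}{\left(a^{2} + t^{2}\right)^{2}} \, dt = \frac{3 \pi}{2 a^{3}}$.

Repeating — each differentiation of $1/(t^2+a^2)^j$ produces $-2ja/(t^2+a^2)^{j+1}$ — and dividing through by $-2ja$ at each step yields, after $2$ differentiations in total,
$$\int_{0}^{\infty} \frac{6}{\left(a^{2} + t^{2}\right)^{3}} \, dt = \frac{9 \pi}{8 a^{5}}.$$

Setting $a = \frac{5}{6}$:
$$I = \frac{8748 \pi}{3125}.$$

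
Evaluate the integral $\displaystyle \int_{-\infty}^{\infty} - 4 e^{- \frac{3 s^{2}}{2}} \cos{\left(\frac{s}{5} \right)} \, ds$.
$- \frac{4 \sqrt{6} \sqrt{\pi}}{3 e^{\frac{1}{150}}}$

Define $I(b) = \int_{-\infty}^{\infty} - 4 e^{- \frac{3 s^{2}}{2}} \cos{\left(b s \right)} \, ds$.

Differentiating under the integral sign,
$$I'(b) = \int_{-\infty}^{\infty} 4 s e^{- \frac{3 s^{2}}{2}} \sin{\left(b s \right)} \, ds.$$

Integrate $\int_{-\infty}^{\infty} s \sin(b s)\, e^{- \frac{3 s^{2}}{2}}\, ds$ by parts with $u = \sin(b s)$ and $dv = s\, e^{- \frac{3 s^{2}}{2}}\, ds$, giving $v = - \frac{e^{- \frac{3 s^{2}}{2}}}{3}$. The boundary term vanishes and
$$\int_{-\infty}^{\infty} s \sin(b s)\, e^{- \frac{3 s^{2}}{2}}\, ds = \frac{b}{3} \int_{-\infty}^{\infty} \cos(b s)\, e^{- \frac{3 s^{2}}{2}}\, ds,$$
so $I'(b) = - \frac{b}{3}\, I(b)$.

This is a separable first-order ODE; solving with the initial condition $I(0) = \int_{-\infty}^{\infty} - 4 e^{- \frac{3 s^{2}}{2}}\,ds = - \frac{4 \sqrt{6} \sqrt{\pi}}{3}$ gives
$$I(b) = - \frac{4 \sqrt{6} \sqrt{\pi} e^{- \frac{b^{2}}{6}}}{3}.$$

Setting $b = \frac{1}{5}$:
$$I = - \frac{4 \sqrt{6} \sqrt{\pi}}{3 e^{\frac{1}{150}}}.$$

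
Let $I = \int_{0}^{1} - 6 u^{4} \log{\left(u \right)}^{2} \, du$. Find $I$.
$- \frac{12}{125}$

Start from the elementary integral
$$J(a) = \int_{0}^{1} - 6 u^{a} \, du = - \frac{6}{a + 1}.$$

Differentiating under the integral sign brings down a factor of $\ln u$:
$$\frac{dJ}{da} = \int_{0}^{1} - 6 u^{a} \log{\left(u \right)} \, du = \frac{6}{\left(a + 1\right)^{2}}.$$

Repeating twice in total — each differentiation brings down another $\ln u$ — gives
$$\frac{d^{2}J}{da^{2}} = \int_{0}^{1} - 6 u^{a} \log{\left(u \right)}^{2} \, du = - \frac{12}{\left(a + 1\right)^{3}},$$
and the integrand here is exactly the target integrand, so $I = - \frac{12}{\left(a + 1\right)^{3}}$.

Setting $a = 4$:
$$I = - \frac{12}{125}.$$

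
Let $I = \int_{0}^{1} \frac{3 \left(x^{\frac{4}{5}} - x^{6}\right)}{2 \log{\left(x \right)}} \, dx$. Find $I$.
$- \frac{3 \log{\left(35 \right)}}{2} + 3 \log{\left(3 \right)}$

Consider the one-parameter family: let $I(a) = \int_{0}^{1} \frac{3 \left(x^{\frac{4}{5}} - x^{a}\right)}{2 \log{\left(x \right)}} \, dx$.

Since $\dfrac{\partial}{\partial a}\,x^{a} = x^{a} \ln x$, the $\ln x$ in the denominator cancels and
$$\frac{dI}{da} = \int_{0}^{1} - \frac{3}{2} x^{a} \, dx = - \frac{3}{2} \left[\frac{x^{a+1}}{a+1}\right]_0^1 = - \frac{3}{2 a + 2}.$$

Integrating with respect to $a$ gives $I(a) = - \log{\left(\frac{5 \sqrt{5} \left(a + 1\right)^{\frac{3}{2}}}{27} \right)} + C$.

At $a = \frac{4}{5}$ the integrand is identically $0$, so $I(\frac{4}{5}) = 0$. The closed form gives $0$, hence $C = 0$.

Setting $a = 6$:
$$I = - \frac{3 \log{\left(35 \right)}}{2} + 3 \log{\left(3 \right)}.$$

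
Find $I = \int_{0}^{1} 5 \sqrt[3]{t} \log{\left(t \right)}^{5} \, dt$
$- \frac{54675}{512}$

Consider the simpler parametrised integral
$$J(a) = \int_{0}^{1} 5 t^{a} \, dt = \frac{5}{a + 1}.$$

Differentiating under the integral sign brings down a factor of $\ln t$:
$$\frac{dJ}{da} = \int_{0}^{1} 5 t^{a} \log{\left(t \right)} \, dt = - \frac{5}{\left(a + 1\right)^{2}}.$$

Repeating $5$ times in total — each differentiation brings down another $\ln t$ — gives
$$\frac{d^{5}J}{da^{5}} = \int_{0}^{1} 5 t^{a} \log{\left(t \right)}^{5} \, dt = - \frac{600}{\left(a + 1\right)^{6}},$$
and the integrand here is exactly the target integrand, so $I = - \frac{600}{\left(a + 1\right)^{6}}$.

Setting $a = \frac{1}{3}$:
$$I = - \frac{54675}{512}.$$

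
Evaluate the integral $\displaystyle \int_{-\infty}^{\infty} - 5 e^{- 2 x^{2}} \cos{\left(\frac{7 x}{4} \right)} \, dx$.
$- \frac{5 \sqrt{2} \sqrt{\pi}}{2 e^{\frac{49}{128}}}$

Let $b$ denote the cosine frequency and define $I(b) = \int_{-\infty}^{\infty} - 5 e^{- 2 x^{2}} \cos{\left(b x \right)} \, dx$.

Differentiating under the integral sign,
$$I'(b) = \int_{-\infty}^{\infty} 5 x e^{- 2 x^{2}} \sin{\left(b x \right)} \, dx.$$

Integrate $\int_{-\infty}^{\infty} x \sin(b x)\, e^{- 2 x^{2}}\, dx$ by parts with $u = \sin(b x)$ and $dv = x\, e^{- 2 x^{2}}\, dx$, giving $v = - \frac{e^{- 2 x^{2}}}{4}$. The boundary term vanishes and
$$\int_{-\infty}^{\infty} x \sin(b x)\, e^{- 2 x^{2}}\, dx = \frac{b}{4} \int_{-\infty}^{\infty} \cos(b x)\, e^{- 2 x^{2}}\, dx,$$
so $I'(b) = - \frac{b}{4}\, I(b)$.

This is a separable first-order ODE; solving with the initial condition $I(0) = \int_{-\infty}^{\infty} - 5 e^{- 2 x^{2}}\,dx = - \frac{5 \sqrt{2} \sqrt{\pi}}{2}$ gives
$$I(b) = - \frac{5 \sqrt{2} \sqrt{\pi} e^{- \frac{b^{2}}{8}}}{2}.$$

Setting $b = \frac{7}{4}$:
$$I = - \frac{5 \sqrt{2} \sqrt{\pi}}{2 e^{\frac{49}{128}}}.$$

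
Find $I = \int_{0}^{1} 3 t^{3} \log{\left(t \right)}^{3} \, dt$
$- \frac{9}{128}$

Begin with the known integral
$$J(a) = \int_{0}^{1} 3 t^{a} \, dt = \frac{3}{a + 1}.$$

Differentiating under the integral sign brings down a factor of $\ln t$:
$$\frac{dJ}{da} = \int_{0}^{1} 3 t^{a} \log{\left(t \right)} \, dt = - \frac{3}{\left(a + 1\right)^{2}}.$$

Repeating $3$ times in total — each differentiation brings down another $\ln t$ — gives
$$\frac{d^{3}J}{da^{3}} = \int_{0}^{1} 3 t^{a} \log{\left(t \right)}^{3} \, dt = - \frac{18}{\left(a + 1\right)^{4}},$$
and the integrand here is exactly the target integrand, so $I = - \frac{18}{\left(a + 1\right)^{4}}$.

Setting $a = 3$:
$$I = - \frac{9}{128}.$$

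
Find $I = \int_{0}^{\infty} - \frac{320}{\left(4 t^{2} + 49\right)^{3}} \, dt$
$- \frac{30 \pi}{16807}$

Recall the elementary integral
$$J(a) = \int_{0}^{\infty} - \frac{5}{a^{2} + t^{2}} \, dt = - \frac{5 \pi}{2 a}.$$

Differentiating under the integral sign with respect to $a$,
$$\frac{dJ}{da} = \int_{0}^{\infty} \frac{10 a}{\left(a^{2} + t^{2}\right)^{2}} \, dt = \frac{5 \pi}{2 a^{2}},$$
so $\int_{0}^{\infty} - \frac{5}{\left(a^{2} + t^{2}\right)^{2}} \, dt = - \frac{5 \pi}{4 a^{3}}$.

Repeating — each differentiation of $1/(t^2+a^2)^j$ produces $-2ja/(t^2+a^2)^{j+1}$ — and dividing through by $-2ja$ at each step yields, after $2$ differentiations in total,
$$\int_{0}^{\infty} - \frac{5}{\left(a^{2} + t^{2}\right)^{3}} \, dt = - \frac{15 \pi}{16 a^{5}}.$$

Setting $a = \frac{7}{2}$:
$$I = - \frac{30 \pi}{16807}.$$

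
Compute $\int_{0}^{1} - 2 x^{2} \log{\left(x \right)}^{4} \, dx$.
$- \frac{16}{81}$

Begin with the known integral
$$J(a) = \int_{0}^{1} - 2 x^{a} \, dx = - \frac{2}{a + 1}.$$

Differentiating under the integral sign brings down a factor of $\ln x$:
$$\frac{dJ}{da} = \int_{0}^{1} - 2 x^{a} \log{\left(x \right)} \, dx = \frac{2}{\left(a + 1\right)^{2}}.$$

Repeating $4$ times in total — each differentiation brings down another $\ln x$ — gives
$$\frac{d^{4}J}{da^{4}} = \int_{0}^{1} - 2 x^{a} \log{\left(x \right)}^{4} \, dx = - \frac{48}{\left(a + 1\right)^{5}},$$
and the integrand here is exactly the target integrand, so $I = - \frac{48}{\left(a + 1\right)^{5}}$.

Setting $a = 2$:
$$I = - \frac{16}{81}.$$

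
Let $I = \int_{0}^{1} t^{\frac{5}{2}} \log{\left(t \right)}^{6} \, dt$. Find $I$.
$\frac{92160}{823543}$

Consider the simpler parametrised integral
$$J(a) = \int_{0}^{1} t^{a} \, dt = \frac{1}{a + 1}.$$

Differentiating under the integral sign brings down a factor of $\ln t$:
$$\frac{dJ}{da} = \int_{0}^{1} t^{a} \log{\left(t \right)} \, dt = - \frac{1}{\left(a + 1\right)^{2}}.$$

Repeating $6$ times in total — each differentiation brings down another $\ln t$ — gives
$$\frac{d^{6}J}{da^{6}} = \int_{0}^{1} t^{a} \log{\left(t \right)}^{6} \, dt = \frac{720}{\left(a + 1\right)^{7}},$$
and the integrand here is exactly the target integrand, so $I = \frac{720}{\left(a + 1\right)^{7}}$.

Setting $a = \frac{5}{2}$:
$$I = \frac{92160}{823543}.$$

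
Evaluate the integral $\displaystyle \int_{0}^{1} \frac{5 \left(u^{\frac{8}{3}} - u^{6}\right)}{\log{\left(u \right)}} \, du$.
$- \log{\left(\frac{4084101}{161051} \right)}$

Replace the exponent $6$ by a parameter $a$: let $I(a) = \int_{0}^{1} \frac{5 \left(u^{\frac{8}{3}} - u^{a}\right)}{\log{\left(u \right)}} \, du$.

Since $\dfrac{\partial}{\partial a}\,u^{a} = u^{a} \ln u$, the $\ln u$ in the denominator cancels and
$$\frac{dI}{da} = \int_{0}^{1} -5 u^{a} \, du = -5 \left[\frac{u^{a+1}}{a+1}\right]_0^1 = - \frac{5}{a + 1}.$$

Integrating with respect to $a$ gives $I(a) = - \log{\left(\frac{243 \left(a + 1\right)^{5}}{161051} \right)} + C$.

At $a = \frac{8}{3}$ the integrand is identically $0$, so $I(\frac{8}{3}) = 0$. The closed form gives $0$, hence $C = 0$.

Setting $a = 6$:
$$I = - \log{\left(\frac{4084101}{161051} \right)}.$$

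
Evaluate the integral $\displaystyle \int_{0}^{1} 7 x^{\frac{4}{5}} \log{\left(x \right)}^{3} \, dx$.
$- \frac{8750}{2187}$

Consider the simpler parametrised integral
$$J(a) = \int_{0}^{1} 7 x^{a} \, dx = \frac{7}{a + 1}.$$

Differentiating under the integral sign brings down a factor of $\ln x$:
$$\frac{dJ}{da} = \int_{0}^{1} 7 x^{a} \log{\left(x \right)} \, dx = - \frac{7}{\left(a + 1\right)^{2}}.$$

Repeating $3$ times in total — each differentiation brings down another $\ln x$ — gives
$$\frac{d^{3}J}{da^{3}} = \int_{0}^{1} 7 x^{a} \log{\left(x \right)}^{3} \, dx = - \frac{42}{\left(a + 1\right)^{4}},$$
and the integrand here is exactly the target integrand, so $I = - \frac{42}{\left(a + 1\right)^{4}}$.

Setting $a = \frac{4}{5}$:
$$I = - \frac{8750}{2187}.$$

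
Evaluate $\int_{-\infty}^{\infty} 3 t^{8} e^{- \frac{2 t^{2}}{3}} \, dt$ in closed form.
$\frac{25515 \sqrt{6} \sqrt{\pi}}{512}$

Consider the simpler parametrised integral
$$J(a) = \int_{-\infty}^{\infty} 3 e^{- a t^{2}} \, dt = \frac{3 \sqrt{\pi}}{\sqrt{a}}.$$

Differentiating under the integral sign brings down a factor of $(-t^2)$:
$$\frac{dJ}{da} = \int_{-\infty}^{\infty} - 3 t^{2} e^{- a t^{2}} \, dt = - \frac{3 \sqrt{\pi}}{2 a^{\frac{3}{2}}}.$$

Repeating $4$ times in total — each differentiation brings down another $(-t^2)$ — gives
$$\frac{d^{4}J}{da^{4}} = \int_{-\infty}^{\infty} 3 t^{8} e^{- a t^{2}} \, dt = \frac{315 \sqrt{\pi}}{16 a^{\frac{9}{2}}},$$
and the integrand here is exactly the target integrand, so $I = \frac{315 \sqrt{\pi}}{16 a^{\frac{9}{2}}}$.

Setting $a = \frac{2}{3}$:
$$I = \frac{25515 \sqrt{6} \sqrt{\pi}}{512}.$$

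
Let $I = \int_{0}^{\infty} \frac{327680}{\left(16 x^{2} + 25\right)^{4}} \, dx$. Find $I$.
$\frac{512 \pi}{3125}$

Begin with the known result
$$J(a) = \int_{0}^{\infty} \frac{5}{a^{2} + x^{2}} \, dx = \frac{5 \pi}{2 a}.$$

Differentiating under the integral sign with respect to $a$,
$$\frac{dJ}{da} = \int_{0}^{\infty} - \frac{10 a}{\left(a^{2} + x^{2}\right)^{2}} \, dx = - \frac{5 \pi}{2 a^{2}},$$
so $\int_{0}^{\infty} \frac{5}{\left(a^{2} + x^{2}\right)^{2}} \, dx = \frac{5 \pi}{4 a^{3}}$.

Repeating — each differentiation of $1/(x^2+a^2)^j$ produces $-2ja/(x^2+a^2)^{j+1}$ — and dividing through by $-2ja$ at each step yields, after $3$ differentiations in total,
$$\int_{0}^{\infty} \frac{5}{\left(a^{2} + x^{2}\right)^{4}} \, dx = \frac{25 \pi}{32 a^{7}}.$$

Setting $a = \frac{5}{4}$:
$$I = \frac{512 \pi}{3125}.$$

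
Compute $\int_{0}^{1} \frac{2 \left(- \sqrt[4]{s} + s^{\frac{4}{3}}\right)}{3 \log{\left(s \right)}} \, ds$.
$\log{\left(\frac{2 \sqrt[3]{30} \cdot 7^{\frac{2}{3}}}{15} \right)}$

Introduce a parameter $a$ in the exponent: let $I(a) = \int_{0}^{1} \frac{2 \left(- \sqrt[4]{s} + s^{a}\right)}{3 \log{\left(s \right)}} \, ds$.

Since $\dfrac{\partial}{\partial a}\,s^{a} = s^{a} \ln s$, the $\ln s$ in the denominator cancels and
$$\frac{dI}{da} = \int_{0}^{1} \frac{2}{3} s^{a} \, ds = \frac{2}{3} \left[\frac{s^{a+1}}{a+1}\right]_0^1 = \frac{2}{3 \left(a + 1\right)}.$$

Integrating with respect to $a$ gives $I(a) = \log{\left(\frac{2 \sqrt[3]{10} \left(a + 1\right)^{\frac{2}{3}}}{5} \right)} + C$.

At $a = \frac{1}{4}$ the integrand is identically $0$, so $I(\frac{1}{4}) = 0$. The closed form gives $0$, hence $C = 0$.

Setting $a = \frac{4}{3}$:
$$I = \log{\left(\frac{2 \sqrt[3]{30} \cdot 7^{\frac{2}{3}}}{15} \right)}.$$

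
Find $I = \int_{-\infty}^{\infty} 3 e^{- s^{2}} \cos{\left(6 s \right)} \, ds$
$\frac{3 \sqrt{\pi}}{e^{9}}$

Define $I(b) = \int_{-\infty}^{\infty} 3 e^{- s^{2}} \cos{\left(b s \right)} \, ds$.

Differentiating under the integral sign,
$$I'(b) = \int_{-\infty}^{\infty} - 3 s e^{- s^{2}} \sin{\left(b s \right)} \, ds.$$

Integrate $\int_{-\infty}^{\infty} s \sin(b s)\, e^{- s^{2}}\, ds$ by parts with $u = \sin(b s)$ and $dv = s\, e^{- s^{2}}\, ds$, giving $v = - \frac{e^{- s^{2}}}{2}$. The boundary term vanishes and
$$\int_{-\infty}^{\infty} s \sin(b s)\, e^{- s^{2}}\, ds = \frac{b}{2} \int_{-\infty}^{\infty} \cos(b s)\, e^{- s^{2}}\, ds,$$
so $I'(b) = - \frac{b}{2}\, I(b)$.

This is a separable first-order ODE; solving with the initial condition $I(0) = \int_{-\infty}^{\infty} 3 e^{- s^{2}}\,ds = 3 \sqrt{\pi}$ gives
$$I(b) = 3 \sqrt{\pi} e^{- \frac{b^{2}}{4}}.$$

Setting $b = 6$:
$$I = \frac{3 \sqrt{\pi}}{e^{9}}.$$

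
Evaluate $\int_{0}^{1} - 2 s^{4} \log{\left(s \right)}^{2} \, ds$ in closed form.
$- \frac{4}{125}$

Consider the simpler parametrised integral
$$J(a) = \int_{0}^{1} - 2 s^{a} \, ds = - \frac{2}{a + 1}.$$

Differentiating under the integral sign brings down a factor of $\ln s$:
$$\frac{dJ}{da} = \int_{0}^{1} - 2 s^{a} \log{\left(s \right)} \, ds = \frac{2}{\left(a + 1\right)^{2}}.$$

Repeating twice in total — each differentiation brings down another $\ln s$ — gives
$$\frac{d^{2}J}{da^{2}} = \int_{0}^{1} - 2 s^{a} \log{\left(s \right)}^{2} \, ds = - \frac{4}{\left(a + 1\right)^{3}},$$
and the integrand here is exactly the target integrand, so $I = - \frac{4}{\left(a + 1\right)^{3}}$.

Setting $a = 4$:
$$I = - \frac{4}{125}.$$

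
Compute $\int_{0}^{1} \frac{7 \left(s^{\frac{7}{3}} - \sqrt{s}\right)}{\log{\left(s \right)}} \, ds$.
$- \log{\left(\frac{4782969}{1280000000} \right)}$

Consider the one-parameter family: let $I(a) = \int_{0}^{1} \frac{7 \left(s^{\frac{7}{3}} - s^{a}\right)}{\log{\left(s \right)}} \, ds$.

Since $\dfrac{\partial}{\partial a}\,s^{a} = s^{a} \ln s$, the $\ln s$ in the denominator cancels and
$$\frac{dI}{da} = \int_{0}^{1} -7 s^{a} \, ds = -7 \left[\frac{s^{a+1}}{a+1}\right]_0^1 = - \frac{7}{a + 1}.$$

Integrating with respect to $a$ gives $I(a) = - \log{\left(\frac{2187 \left(a + 1\right)^{7}}{10000000} \right)} + C$.

At $a = \frac{7}{3}$ the integrand is identically $0$, so $I(\frac{7}{3}) = 0$. The closed form gives $0$, hence $C = 0$.

Setting $a = \frac{1}{2}$:
$$I = - \log{\left(\frac{4782969}{1280000000} \right)}.$$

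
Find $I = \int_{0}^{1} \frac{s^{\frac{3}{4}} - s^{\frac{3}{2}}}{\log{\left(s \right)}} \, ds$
$- \log{\left(10 \right)} + \log{\left(7 \right)}$

Consider the one-parameter family: let $I(a) = \int_{0}^{1} \frac{s^{\frac{3}{4}} - s^{a}}{\log{\left(s \right)}} \, ds$.

Since $\dfrac{\partial}{\partial a}\,s^{a} = s^{a} \ln s$, the $\ln s$ in the denominator cancels and
$$\frac{dI}{da} = \int_{0}^{1} -1 s^{a} \, ds = -1 \left[\frac{s^{a+1}}{a+1}\right]_0^1 = - \frac{1}{a + 1}.$$

Integrating with respect to $a$ gives $I(a) = - \log{\left(\frac{4 a}{7} + \frac{4}{7} \right)} + C$.

At $a = \frac{3}{4}$ the integrand is identically $0$, so $I(\frac{3}{4}) = 0$. The closed form gives $0$, hence $C = 0$.

Setting $a = \frac{3}{2}$:
$$I = - \log{\left(10 \right)} + \log{\left(7 \right)}.$$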